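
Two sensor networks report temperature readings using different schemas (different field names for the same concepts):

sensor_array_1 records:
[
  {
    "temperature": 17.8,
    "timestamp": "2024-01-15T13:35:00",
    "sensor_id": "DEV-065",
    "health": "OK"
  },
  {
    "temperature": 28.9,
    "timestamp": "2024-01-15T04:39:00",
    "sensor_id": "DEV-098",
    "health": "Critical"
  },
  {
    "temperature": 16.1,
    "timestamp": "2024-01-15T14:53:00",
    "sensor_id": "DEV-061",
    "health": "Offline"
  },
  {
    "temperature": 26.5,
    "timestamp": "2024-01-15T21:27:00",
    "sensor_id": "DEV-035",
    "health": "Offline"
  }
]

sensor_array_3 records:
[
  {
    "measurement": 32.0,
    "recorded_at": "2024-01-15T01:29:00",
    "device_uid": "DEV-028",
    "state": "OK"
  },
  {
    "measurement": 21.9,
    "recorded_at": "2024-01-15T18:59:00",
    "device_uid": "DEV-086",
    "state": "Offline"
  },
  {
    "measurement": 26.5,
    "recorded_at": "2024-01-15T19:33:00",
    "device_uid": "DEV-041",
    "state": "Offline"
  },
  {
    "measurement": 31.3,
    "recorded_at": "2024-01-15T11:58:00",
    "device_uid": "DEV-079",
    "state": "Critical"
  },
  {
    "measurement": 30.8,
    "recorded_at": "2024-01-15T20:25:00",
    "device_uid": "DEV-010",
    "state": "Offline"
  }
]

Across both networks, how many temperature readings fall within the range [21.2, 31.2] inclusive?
5

Schema mapping: "temperature" (sensor_array_1) = "measurement" (sensor_array_3) = temperature

Readings in [21.2, 31.2] from sensor_array_1: 2
Readings in [21.2, 31.2] from sensor_array_3: 3

Total count: 2 + 3 = 5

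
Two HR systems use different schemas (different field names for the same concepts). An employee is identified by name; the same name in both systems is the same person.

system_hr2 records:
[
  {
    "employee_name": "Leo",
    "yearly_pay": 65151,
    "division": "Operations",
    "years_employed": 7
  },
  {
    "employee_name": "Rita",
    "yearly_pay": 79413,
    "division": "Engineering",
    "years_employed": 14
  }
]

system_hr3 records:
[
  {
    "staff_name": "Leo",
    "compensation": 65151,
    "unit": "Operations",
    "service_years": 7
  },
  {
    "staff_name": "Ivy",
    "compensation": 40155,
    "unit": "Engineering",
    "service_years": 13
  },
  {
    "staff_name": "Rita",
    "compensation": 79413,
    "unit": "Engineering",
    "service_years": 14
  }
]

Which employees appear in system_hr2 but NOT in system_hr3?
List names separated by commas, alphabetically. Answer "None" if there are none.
None

Schema mapping: "employee_name" (system_hr2) = "staff_name" (system_hr3) = employee name

Names in system_hr2: ['Leo', 'Rita']
Names in system_hr3: ['Ivy', 'Leo', 'Rita']

In system_hr2 but not system_hr3: None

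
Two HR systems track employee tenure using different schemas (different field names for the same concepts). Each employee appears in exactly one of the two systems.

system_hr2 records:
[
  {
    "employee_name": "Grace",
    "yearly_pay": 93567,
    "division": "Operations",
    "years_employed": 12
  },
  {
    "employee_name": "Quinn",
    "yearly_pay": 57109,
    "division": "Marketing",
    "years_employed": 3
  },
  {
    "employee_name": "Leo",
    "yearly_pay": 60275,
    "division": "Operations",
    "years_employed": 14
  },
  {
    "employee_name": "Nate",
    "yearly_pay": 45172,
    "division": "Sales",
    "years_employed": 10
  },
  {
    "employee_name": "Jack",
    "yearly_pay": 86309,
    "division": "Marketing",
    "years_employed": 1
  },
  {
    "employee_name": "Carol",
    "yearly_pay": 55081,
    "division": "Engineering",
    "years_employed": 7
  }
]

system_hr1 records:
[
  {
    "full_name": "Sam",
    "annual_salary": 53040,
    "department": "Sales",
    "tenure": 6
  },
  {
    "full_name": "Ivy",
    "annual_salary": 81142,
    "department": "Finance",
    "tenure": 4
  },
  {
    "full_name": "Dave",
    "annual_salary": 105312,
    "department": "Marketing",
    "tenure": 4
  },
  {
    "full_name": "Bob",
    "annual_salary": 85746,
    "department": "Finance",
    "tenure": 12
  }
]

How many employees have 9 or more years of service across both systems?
4

Reconcile schemas: "years_employed" (system_hr2) = "tenure" (system_hr1) = years of service

From system_hr2: 3 employees with >= 9 years
From system_hr1: 1 employees with >= 9 years

Total: 3 + 1 = 4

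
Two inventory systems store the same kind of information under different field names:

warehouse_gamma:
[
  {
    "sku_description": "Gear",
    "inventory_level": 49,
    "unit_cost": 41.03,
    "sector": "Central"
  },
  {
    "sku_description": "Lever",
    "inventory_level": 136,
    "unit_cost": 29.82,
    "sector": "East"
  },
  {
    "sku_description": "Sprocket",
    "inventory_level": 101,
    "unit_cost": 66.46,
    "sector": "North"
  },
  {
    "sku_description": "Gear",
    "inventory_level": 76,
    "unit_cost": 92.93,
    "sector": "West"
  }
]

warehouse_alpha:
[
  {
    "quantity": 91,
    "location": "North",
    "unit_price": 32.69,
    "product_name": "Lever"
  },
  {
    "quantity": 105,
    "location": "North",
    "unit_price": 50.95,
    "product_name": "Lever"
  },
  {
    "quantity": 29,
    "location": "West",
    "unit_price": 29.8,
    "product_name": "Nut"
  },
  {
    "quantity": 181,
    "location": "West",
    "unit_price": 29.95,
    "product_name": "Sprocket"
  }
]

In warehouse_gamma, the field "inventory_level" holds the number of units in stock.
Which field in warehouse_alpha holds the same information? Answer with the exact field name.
quantity

In warehouse_gamma, "inventory_level" holds the number of units in stock.
The fields in warehouse_alpha are: "quantity", "location", "unit_price", "product_name".
"quantity" is the match: the name refers to the same concept and its values are whole-number counts (e.g. 91, 105).
The other fields ("location", "unit_price", "product_name") hold different kinds of data.

So "inventory_level" in warehouse_gamma corresponds to "quantity" in warehouse_alpha.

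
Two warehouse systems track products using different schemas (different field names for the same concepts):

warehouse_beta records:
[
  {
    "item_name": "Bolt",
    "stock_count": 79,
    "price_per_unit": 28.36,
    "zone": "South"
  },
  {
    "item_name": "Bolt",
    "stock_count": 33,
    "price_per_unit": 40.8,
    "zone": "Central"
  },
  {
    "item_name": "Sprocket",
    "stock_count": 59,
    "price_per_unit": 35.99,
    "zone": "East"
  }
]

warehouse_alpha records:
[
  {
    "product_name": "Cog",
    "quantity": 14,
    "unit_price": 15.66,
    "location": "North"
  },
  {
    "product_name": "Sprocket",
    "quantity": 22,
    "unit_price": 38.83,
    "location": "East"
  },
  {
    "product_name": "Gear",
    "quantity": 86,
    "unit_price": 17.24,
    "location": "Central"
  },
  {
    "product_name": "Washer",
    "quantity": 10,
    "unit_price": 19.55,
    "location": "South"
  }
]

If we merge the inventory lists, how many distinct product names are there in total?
5

Schema mapping: "item_name" (warehouse_beta) = "product_name" (warehouse_alpha) = product name

Products in warehouse_beta: ['Bolt', 'Sprocket']
Products in warehouse_alpha: ['Cog', 'Gear', 'Sprocket', 'Washer']

Union (unique products): ['Bolt', 'Cog', 'Gear', 'Sprocket', 'Washer']
Count: 5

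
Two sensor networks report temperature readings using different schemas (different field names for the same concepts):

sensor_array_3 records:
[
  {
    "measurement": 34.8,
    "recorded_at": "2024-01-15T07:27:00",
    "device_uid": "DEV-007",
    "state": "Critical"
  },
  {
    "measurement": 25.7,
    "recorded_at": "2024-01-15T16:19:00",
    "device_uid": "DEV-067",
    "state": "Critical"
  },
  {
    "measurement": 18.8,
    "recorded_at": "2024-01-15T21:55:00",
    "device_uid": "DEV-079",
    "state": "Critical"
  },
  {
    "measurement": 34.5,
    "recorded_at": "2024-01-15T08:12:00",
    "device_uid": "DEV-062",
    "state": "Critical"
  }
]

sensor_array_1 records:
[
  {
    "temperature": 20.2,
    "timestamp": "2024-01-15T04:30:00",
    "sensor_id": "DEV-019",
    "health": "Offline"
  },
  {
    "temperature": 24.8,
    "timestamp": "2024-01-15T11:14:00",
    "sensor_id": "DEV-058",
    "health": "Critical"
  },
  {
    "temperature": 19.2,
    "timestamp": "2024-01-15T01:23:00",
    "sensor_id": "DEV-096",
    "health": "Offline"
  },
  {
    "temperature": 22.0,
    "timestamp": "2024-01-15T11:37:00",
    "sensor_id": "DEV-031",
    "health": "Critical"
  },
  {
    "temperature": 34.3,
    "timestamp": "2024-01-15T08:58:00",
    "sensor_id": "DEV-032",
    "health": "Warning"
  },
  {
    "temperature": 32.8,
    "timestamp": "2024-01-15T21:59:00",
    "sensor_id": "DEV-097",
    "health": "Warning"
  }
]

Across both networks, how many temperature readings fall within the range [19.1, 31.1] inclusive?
5

Schema mapping: "measurement" (sensor_array_3) = "temperature" (sensor_array_1) = temperature

Readings in [19.1, 31.1] from sensor_array_3: 1
Readings in [19.1, 31.1] from sensor_array_1: 4

Total count: 1 + 4 = 5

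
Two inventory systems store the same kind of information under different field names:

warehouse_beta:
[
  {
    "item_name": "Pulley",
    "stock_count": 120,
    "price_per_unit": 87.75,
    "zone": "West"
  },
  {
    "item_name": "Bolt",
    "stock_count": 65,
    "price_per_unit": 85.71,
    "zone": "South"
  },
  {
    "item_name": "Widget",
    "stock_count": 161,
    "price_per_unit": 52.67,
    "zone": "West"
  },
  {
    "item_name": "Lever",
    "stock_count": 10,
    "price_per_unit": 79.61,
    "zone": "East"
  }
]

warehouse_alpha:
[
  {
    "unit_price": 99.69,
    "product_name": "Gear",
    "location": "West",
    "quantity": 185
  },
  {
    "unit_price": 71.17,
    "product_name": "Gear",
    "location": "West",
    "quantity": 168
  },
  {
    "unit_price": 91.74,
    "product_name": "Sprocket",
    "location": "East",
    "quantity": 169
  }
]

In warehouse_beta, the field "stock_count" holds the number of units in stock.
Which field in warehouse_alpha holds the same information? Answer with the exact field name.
quantity

In warehouse_beta, "stock_count" holds the number of units in stock.
The fields in warehouse_alpha are: "unit_price", "product_name", "location", "quantity".
"quantity" is the match: the name refers to the same concept and its values are whole-number counts (e.g. 185, 168).
The other fields ("unit_price", "product_name", "location") hold different kinds of data.

So "stock_count" in warehouse_beta corresponds to "quantity" in warehouse_alpha.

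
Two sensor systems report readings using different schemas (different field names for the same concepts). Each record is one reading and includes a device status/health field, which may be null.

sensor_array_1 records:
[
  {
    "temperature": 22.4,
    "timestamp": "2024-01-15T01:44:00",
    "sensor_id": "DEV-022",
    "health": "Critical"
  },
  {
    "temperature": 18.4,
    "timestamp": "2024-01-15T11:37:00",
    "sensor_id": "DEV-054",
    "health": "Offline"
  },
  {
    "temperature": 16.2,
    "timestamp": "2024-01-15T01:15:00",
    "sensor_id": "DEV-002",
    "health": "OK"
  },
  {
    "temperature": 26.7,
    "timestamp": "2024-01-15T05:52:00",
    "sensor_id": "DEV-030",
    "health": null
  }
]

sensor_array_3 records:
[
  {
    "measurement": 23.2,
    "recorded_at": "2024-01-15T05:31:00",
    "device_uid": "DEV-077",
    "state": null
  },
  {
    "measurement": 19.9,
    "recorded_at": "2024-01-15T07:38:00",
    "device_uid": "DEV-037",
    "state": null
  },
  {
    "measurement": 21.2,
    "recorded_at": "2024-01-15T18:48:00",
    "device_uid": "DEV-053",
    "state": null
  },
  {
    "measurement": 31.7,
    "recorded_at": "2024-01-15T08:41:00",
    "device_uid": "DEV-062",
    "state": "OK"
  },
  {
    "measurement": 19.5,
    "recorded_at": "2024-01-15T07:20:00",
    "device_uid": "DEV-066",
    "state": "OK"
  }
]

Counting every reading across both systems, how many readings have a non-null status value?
5

Schema mapping: "health" (sensor_array_1) = "state" (sensor_array_3) = status

Non-null in sensor_array_1: 3
Non-null in sensor_array_3: 2

Total non-null: 3 + 2 = 5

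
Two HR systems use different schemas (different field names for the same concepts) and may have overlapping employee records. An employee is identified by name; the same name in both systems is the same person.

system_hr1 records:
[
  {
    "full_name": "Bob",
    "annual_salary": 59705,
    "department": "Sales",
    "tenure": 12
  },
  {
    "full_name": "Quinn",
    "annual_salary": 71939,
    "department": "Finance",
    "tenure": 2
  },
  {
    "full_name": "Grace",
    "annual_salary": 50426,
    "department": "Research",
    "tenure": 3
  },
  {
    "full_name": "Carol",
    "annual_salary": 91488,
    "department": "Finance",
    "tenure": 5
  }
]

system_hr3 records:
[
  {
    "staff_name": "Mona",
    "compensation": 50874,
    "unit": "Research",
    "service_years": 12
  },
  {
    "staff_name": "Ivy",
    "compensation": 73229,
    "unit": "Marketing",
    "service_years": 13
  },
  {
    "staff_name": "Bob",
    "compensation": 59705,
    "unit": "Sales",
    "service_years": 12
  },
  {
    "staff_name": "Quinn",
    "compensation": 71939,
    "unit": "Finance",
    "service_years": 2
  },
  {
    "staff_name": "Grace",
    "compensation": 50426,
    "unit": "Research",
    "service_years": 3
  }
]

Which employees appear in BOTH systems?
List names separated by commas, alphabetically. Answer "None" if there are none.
Bob, Grace, Quinn

Schema mapping: "full_name" (system_hr1) = "staff_name" (system_hr3) = employee name

Names in system_hr1: ['Bob', 'Carol', 'Grace', 'Quinn']
Names in system_hr3: ['Bob', 'Grace', 'Ivy', 'Mona', 'Quinn']

Intersection: ['Bob', 'Grace', 'Quinn']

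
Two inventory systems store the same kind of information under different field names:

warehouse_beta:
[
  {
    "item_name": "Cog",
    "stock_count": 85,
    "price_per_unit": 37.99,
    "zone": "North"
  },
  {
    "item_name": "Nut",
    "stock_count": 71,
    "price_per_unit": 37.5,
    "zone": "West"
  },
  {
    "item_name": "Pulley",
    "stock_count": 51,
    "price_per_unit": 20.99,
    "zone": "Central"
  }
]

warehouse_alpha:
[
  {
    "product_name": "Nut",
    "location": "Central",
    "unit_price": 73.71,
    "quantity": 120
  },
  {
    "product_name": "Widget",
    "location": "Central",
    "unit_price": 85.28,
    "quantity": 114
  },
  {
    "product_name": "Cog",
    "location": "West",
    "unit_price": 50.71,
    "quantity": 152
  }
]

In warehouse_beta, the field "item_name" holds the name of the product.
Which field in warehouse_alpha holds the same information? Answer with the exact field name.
product_name

In warehouse_beta, "item_name" holds the name of the product.
The fields in warehouse_alpha are: "product_name", "location", "unit_price", "quantity".
"product_name" is the match: the name refers to the same concept and its values are product-name strings (e.g. 'Cog', 'Nut').
The other fields ("location", "unit_price", "quantity") hold different kinds of data.

So "item_name" in warehouse_beta corresponds to "product_name" in warehouse_alpha.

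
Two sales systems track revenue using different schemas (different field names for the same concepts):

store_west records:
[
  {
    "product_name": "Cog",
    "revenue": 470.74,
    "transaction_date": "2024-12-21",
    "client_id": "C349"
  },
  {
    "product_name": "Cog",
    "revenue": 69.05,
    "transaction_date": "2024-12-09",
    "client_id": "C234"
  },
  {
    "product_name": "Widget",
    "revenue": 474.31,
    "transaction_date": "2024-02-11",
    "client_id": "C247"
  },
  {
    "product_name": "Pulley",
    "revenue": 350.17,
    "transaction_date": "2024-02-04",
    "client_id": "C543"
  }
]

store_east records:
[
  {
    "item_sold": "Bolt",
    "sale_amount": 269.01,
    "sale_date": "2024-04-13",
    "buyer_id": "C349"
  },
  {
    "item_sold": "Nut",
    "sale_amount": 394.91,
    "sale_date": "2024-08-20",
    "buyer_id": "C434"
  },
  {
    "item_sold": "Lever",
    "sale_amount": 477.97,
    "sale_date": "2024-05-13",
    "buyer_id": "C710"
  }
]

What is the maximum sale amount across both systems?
477.97

Reconcile: "revenue" (store_west) = "sale_amount" (store_east) = sale amount

Maximum in store_west: 474.31
Maximum in store_east: 477.97

Overall maximum: max(474.31, 477.97) = 477.97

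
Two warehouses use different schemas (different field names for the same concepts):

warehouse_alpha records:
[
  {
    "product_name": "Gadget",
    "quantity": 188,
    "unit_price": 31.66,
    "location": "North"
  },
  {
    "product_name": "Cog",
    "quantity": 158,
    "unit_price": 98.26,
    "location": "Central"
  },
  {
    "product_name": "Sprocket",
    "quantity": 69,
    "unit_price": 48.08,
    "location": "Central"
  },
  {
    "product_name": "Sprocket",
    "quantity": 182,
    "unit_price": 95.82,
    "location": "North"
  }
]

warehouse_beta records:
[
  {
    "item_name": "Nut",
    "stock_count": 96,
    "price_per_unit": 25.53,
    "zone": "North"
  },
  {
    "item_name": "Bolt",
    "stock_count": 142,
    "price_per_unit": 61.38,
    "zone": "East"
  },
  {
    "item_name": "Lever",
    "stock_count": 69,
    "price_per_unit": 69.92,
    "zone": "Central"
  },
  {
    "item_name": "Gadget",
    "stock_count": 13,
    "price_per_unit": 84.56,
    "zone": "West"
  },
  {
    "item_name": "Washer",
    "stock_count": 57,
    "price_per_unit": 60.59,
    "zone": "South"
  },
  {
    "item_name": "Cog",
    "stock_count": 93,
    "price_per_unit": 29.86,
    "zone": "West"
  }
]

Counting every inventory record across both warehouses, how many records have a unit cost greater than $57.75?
6

Schema mapping: "unit_price" (warehouse_alpha) = "price_per_unit" (warehouse_beta) = unit cost

Records > $57.75 in warehouse_alpha: 2
Records > $57.75 in warehouse_beta: 4

Total count: 2 + 4 = 6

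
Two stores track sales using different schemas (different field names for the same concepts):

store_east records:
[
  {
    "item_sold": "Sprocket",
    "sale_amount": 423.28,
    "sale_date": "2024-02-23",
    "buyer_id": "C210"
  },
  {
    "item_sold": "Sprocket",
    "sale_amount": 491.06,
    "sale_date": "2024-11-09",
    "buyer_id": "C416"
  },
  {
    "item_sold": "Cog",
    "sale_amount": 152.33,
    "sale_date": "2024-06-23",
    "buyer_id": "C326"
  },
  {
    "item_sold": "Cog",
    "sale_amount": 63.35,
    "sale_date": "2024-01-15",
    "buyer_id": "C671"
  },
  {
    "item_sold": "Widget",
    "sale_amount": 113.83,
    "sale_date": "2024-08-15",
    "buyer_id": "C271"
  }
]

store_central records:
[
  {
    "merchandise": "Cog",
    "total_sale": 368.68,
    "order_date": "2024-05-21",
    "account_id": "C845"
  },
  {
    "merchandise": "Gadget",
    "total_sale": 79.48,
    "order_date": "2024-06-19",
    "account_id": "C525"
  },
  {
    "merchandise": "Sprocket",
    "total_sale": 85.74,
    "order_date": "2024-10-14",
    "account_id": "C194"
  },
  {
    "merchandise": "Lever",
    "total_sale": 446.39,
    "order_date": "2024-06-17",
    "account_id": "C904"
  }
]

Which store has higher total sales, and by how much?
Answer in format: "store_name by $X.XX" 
store_east by $263.56

Schema mapping: "sale_amount" (store_east) = "total_sale" (store_central) = sale amount

Total for store_east: 1243.85
Total for store_central: 980.29

Difference: |1243.85 - 980.29| = 263.56
store_east has higher sales by $263.56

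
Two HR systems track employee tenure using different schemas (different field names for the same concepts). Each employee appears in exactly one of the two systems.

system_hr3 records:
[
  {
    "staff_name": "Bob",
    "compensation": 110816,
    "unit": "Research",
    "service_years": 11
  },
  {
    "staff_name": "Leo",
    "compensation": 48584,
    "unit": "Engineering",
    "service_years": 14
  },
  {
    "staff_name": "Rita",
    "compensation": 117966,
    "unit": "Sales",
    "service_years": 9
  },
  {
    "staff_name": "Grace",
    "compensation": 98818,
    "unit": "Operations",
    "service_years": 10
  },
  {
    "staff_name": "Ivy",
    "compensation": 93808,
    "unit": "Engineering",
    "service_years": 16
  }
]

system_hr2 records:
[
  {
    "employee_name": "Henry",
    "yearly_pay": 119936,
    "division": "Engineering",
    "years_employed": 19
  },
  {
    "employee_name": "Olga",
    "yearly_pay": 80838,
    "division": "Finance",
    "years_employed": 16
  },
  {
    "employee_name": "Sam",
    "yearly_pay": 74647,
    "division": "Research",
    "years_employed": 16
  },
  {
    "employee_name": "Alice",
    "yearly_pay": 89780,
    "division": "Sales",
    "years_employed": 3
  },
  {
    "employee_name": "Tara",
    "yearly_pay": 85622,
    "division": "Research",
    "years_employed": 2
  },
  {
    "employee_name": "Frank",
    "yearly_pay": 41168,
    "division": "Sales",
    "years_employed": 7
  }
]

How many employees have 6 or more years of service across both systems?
9

Reconcile schemas: "service_years" (system_hr3) = "years_employed" (system_hr2) = years of service

From system_hr3: 5 employees with >= 6 years
From system_hr2: 4 employees with >= 6 years

Total: 5 + 4 = 9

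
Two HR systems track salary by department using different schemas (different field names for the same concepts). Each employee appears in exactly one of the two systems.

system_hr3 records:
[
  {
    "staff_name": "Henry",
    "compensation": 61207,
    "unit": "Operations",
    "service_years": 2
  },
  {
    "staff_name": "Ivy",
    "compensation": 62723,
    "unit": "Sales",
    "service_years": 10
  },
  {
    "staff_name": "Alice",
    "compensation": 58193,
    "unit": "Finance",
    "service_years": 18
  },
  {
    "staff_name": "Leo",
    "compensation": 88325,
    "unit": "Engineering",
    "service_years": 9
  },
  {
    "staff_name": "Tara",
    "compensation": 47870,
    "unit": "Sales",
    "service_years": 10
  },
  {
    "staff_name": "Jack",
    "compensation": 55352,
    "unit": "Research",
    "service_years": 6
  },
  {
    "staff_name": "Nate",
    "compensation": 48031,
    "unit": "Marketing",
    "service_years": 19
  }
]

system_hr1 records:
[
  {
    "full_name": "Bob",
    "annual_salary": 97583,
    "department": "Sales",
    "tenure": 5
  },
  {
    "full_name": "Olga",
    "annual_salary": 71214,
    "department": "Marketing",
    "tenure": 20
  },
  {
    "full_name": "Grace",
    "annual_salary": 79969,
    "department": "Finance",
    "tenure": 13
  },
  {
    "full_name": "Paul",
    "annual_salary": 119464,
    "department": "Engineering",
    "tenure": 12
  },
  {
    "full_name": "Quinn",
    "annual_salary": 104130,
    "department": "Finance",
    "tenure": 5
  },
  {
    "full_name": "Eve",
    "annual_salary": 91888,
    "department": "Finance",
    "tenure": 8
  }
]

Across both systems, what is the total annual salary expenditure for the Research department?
55352

Schema mappings:
- "unit" (system_hr3) = "department" (system_hr1) = department
- "compensation" (system_hr3) = "annual_salary" (system_hr1) = salary

Research salaries from system_hr3: 55352
Research salaries from system_hr1: 0

Total: 55352 + 0 = 55352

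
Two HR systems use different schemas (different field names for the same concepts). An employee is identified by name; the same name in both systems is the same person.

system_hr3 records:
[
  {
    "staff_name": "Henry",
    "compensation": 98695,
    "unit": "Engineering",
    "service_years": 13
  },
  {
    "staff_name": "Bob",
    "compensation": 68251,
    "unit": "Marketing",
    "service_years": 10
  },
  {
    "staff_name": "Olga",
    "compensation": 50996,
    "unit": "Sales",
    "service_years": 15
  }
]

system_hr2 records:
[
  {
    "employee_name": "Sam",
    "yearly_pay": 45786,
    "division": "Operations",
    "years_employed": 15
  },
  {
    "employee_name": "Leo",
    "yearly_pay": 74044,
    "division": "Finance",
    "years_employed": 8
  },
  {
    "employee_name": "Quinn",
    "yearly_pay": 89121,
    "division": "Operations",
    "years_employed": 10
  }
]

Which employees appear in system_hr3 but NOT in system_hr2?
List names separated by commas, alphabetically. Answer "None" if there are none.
Bob, Henry, Olga

Schema mapping: "staff_name" (system_hr3) = "employee_name" (system_hr2) = employee name

Names in system_hr3: ['Bob', 'Henry', 'Olga']
Names in system_hr2: ['Leo', 'Quinn', 'Sam']

In system_hr3 but not system_hr2: ['Bob', 'Henry', 'Olga']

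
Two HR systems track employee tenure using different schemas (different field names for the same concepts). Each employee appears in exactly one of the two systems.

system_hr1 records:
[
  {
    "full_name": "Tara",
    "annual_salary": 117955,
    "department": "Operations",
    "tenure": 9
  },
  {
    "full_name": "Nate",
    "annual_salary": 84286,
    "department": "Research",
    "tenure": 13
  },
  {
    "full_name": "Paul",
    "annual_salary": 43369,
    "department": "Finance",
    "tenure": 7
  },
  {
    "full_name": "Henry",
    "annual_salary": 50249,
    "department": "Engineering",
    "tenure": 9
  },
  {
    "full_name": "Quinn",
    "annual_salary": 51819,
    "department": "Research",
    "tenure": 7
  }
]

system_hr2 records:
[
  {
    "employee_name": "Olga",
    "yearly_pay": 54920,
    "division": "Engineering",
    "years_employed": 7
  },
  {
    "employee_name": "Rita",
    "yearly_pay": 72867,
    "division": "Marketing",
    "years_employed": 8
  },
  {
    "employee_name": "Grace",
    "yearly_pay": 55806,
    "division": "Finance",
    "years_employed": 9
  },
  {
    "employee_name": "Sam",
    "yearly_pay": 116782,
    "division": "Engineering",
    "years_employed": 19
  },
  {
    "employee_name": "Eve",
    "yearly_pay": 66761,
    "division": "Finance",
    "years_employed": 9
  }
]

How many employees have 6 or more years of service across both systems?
10

Reconcile schemas: "tenure" (system_hr1) = "years_employed" (system_hr2) = years of service

From system_hr1: 5 employees with >= 6 years
From system_hr2: 5 employees with >= 6 years

Total: 5 + 5 = 10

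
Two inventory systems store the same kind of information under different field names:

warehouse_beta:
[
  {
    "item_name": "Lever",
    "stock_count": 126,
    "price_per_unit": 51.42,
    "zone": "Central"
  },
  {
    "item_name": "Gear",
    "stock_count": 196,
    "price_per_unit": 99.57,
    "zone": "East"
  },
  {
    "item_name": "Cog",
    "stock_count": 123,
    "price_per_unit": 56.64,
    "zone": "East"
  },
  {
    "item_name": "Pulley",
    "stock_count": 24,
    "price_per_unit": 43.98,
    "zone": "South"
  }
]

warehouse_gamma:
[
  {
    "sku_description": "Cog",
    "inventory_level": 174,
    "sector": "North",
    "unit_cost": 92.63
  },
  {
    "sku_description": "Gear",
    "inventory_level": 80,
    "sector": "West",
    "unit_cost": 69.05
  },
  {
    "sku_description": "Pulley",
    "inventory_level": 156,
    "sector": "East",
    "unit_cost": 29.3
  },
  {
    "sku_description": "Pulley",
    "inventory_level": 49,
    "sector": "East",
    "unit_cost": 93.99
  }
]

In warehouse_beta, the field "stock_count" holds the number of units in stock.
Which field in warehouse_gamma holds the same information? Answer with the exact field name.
inventory_level

In warehouse_beta, "stock_count" holds the number of units in stock.
The fields in warehouse_gamma are: "sku_description", "inventory_level", "sector", "unit_cost".
"inventory_level" is the match: the name refers to the same concept and its values are whole-number counts (e.g. 174, 80).
The other fields ("sku_description", "sector", "unit_cost") hold different kinds of data.

So "stock_count" in warehouse_beta corresponds to "inventory_level" in warehouse_gamma.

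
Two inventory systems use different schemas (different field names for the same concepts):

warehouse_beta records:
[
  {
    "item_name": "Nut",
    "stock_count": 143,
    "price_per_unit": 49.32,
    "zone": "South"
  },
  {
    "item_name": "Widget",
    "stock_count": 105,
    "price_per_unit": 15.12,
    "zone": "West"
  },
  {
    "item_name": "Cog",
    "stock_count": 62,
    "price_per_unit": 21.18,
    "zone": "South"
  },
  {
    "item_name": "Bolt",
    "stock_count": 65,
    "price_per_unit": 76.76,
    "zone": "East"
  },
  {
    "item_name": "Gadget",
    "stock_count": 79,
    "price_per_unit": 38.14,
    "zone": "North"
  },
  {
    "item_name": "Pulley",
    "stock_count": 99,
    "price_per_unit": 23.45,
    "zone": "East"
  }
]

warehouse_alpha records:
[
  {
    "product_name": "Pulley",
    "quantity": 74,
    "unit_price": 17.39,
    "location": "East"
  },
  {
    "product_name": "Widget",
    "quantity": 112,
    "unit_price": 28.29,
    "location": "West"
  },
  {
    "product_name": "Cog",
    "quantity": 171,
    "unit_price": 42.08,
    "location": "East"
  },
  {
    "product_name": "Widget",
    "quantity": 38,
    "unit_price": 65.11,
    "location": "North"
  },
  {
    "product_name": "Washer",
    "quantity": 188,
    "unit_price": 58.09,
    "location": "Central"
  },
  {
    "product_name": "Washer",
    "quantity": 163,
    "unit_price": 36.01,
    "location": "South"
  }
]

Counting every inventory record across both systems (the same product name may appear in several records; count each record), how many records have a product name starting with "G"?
1

Schema mapping: "item_name" (warehouse_beta) = "product_name" (warehouse_alpha) = product name

Records with product name starting with "G" in warehouse_beta: 1
Records with product name starting with "G" in warehouse_alpha: 0

Total: 1 + 0 = 1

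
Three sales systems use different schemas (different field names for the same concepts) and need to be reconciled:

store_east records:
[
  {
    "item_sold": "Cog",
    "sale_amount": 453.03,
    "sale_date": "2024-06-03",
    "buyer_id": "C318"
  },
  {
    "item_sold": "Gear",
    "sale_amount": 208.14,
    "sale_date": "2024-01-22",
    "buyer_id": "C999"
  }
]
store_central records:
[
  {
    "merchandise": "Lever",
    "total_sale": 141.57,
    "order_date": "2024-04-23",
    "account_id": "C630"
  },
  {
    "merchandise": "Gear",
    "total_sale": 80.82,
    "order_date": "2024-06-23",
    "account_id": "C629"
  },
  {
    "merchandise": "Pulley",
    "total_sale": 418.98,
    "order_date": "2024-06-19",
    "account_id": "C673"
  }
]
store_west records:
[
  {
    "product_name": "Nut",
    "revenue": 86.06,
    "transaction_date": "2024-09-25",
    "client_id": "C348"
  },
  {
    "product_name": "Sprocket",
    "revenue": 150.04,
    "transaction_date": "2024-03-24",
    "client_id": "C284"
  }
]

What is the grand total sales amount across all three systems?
1538.64

Schema reconciliation - all amount fields map to sale amount:

store_east (sale_amount): 661.17
store_central (total_sale): 641.37
store_west (revenue): 236.1

Grand total: 1538.64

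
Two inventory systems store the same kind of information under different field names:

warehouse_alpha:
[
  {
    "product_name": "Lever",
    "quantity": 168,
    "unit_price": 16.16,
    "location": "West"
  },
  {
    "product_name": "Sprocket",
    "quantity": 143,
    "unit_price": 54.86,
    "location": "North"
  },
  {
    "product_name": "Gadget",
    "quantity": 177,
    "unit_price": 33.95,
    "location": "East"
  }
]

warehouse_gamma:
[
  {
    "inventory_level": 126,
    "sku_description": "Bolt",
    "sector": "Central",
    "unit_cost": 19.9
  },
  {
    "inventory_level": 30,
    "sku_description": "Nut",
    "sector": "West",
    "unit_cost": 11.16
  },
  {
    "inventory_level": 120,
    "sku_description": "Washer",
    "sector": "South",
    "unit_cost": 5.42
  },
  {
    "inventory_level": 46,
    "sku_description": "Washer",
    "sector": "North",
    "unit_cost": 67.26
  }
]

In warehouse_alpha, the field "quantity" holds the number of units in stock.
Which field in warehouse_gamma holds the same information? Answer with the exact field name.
inventory_level

In warehouse_alpha, "quantity" holds the number of units in stock.
The fields in warehouse_gamma are: "inventory_level", "sku_description", "sector", "unit_cost".
"inventory_level" is the match: the name refers to the same concept and its values are whole-number counts (e.g. 126, 30).
The other fields ("sku_description", "sector", "unit_cost") hold different kinds of data.

So "quantity" in warehouse_alpha corresponds to "inventory_level" in warehouse_gamma.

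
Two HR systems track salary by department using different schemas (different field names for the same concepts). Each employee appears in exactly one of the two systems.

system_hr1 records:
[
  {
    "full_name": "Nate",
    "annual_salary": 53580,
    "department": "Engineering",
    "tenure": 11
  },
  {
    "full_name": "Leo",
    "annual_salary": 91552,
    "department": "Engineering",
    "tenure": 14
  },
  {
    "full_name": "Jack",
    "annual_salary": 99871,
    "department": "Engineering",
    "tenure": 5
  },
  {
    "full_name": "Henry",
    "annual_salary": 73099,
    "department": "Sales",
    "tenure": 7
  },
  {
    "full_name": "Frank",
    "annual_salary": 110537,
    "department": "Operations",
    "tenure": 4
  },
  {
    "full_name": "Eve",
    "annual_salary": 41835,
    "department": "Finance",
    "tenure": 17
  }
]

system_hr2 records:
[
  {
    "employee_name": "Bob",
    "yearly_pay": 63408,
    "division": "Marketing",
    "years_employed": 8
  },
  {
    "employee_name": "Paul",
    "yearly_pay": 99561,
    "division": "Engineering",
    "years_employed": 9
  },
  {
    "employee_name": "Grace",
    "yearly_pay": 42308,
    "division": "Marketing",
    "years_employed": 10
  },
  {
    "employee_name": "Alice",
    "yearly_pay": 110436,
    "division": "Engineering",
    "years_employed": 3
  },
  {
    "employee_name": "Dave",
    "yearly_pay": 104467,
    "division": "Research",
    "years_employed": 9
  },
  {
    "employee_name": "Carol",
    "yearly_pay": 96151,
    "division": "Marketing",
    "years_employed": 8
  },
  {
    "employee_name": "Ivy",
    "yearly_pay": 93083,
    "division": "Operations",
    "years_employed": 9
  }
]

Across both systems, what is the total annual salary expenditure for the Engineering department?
455000

Schema mappings:
- "department" (system_hr1) = "division" (system_hr2) = department
- "annual_salary" (system_hr1) = "yearly_pay" (system_hr2) = salary

Engineering salaries from system_hr1: 245003
Engineering salaries from system_hr2: 209997

Total: 245003 + 209997 = 455000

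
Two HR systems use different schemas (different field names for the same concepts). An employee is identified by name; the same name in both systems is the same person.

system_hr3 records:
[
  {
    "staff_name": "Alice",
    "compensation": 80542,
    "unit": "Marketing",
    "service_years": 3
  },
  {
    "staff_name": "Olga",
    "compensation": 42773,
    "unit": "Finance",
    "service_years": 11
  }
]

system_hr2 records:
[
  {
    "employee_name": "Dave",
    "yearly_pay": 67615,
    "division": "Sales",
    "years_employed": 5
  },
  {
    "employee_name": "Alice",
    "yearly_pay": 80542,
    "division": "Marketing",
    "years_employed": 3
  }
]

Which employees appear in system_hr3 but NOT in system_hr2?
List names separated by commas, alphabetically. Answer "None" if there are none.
Olga

Schema mapping: "staff_name" (system_hr3) = "employee_name" (system_hr2) = employee name

Names in system_hr3: ['Alice', 'Olga']
Names in system_hr2: ['Alice', 'Dave']

In system_hr3 but not system_hr2: ['Olga']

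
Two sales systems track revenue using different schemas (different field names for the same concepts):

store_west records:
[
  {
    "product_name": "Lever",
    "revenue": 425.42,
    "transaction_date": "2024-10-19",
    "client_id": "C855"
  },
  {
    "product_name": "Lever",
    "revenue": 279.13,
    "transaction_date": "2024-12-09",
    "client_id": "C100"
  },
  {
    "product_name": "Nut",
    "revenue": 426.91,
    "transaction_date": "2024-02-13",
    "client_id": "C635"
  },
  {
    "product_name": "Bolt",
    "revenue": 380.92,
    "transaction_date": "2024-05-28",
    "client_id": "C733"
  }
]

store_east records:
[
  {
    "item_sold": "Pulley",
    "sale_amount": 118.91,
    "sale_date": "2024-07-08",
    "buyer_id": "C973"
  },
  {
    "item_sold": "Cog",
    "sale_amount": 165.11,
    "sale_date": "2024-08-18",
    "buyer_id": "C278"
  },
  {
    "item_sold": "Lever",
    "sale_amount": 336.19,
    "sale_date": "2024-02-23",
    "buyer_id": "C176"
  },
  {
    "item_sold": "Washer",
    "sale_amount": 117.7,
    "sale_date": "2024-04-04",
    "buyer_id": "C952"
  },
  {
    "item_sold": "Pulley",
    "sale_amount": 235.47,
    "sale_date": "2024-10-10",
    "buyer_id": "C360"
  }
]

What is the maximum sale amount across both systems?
426.91

Reconcile: "revenue" (store_west) = "sale_amount" (store_east) = sale amount

Maximum in store_west: 426.91
Maximum in store_east: 336.19

Overall maximum: max(426.91, 336.19) = 426.91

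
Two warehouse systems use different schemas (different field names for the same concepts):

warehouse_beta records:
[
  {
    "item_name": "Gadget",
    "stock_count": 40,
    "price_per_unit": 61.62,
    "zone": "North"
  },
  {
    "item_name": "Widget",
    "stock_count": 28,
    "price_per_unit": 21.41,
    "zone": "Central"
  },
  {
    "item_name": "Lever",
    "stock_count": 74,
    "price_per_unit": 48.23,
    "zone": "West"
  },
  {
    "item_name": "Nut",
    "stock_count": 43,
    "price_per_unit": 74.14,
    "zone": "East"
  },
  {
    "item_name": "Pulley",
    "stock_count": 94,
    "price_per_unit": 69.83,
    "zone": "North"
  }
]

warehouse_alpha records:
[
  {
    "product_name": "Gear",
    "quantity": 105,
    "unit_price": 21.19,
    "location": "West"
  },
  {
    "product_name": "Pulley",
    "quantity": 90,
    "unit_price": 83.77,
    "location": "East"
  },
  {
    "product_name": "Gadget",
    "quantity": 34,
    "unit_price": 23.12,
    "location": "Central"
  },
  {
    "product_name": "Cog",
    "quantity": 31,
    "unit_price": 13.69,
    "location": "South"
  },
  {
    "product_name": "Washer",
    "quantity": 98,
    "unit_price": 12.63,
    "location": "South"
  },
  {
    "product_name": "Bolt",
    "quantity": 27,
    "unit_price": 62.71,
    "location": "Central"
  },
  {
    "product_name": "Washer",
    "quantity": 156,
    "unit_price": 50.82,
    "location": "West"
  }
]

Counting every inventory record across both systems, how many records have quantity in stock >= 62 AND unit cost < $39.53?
2

Schema mappings:
- "stock_count" (warehouse_beta) = "quantity" (warehouse_alpha) = quantity
- "price_per_unit" (warehouse_beta) = "unit_price" (warehouse_alpha) = unit cost

Records meeting both conditions in warehouse_beta: 0
Records meeting both conditions in warehouse_alpha: 2

Total: 0 + 2 = 2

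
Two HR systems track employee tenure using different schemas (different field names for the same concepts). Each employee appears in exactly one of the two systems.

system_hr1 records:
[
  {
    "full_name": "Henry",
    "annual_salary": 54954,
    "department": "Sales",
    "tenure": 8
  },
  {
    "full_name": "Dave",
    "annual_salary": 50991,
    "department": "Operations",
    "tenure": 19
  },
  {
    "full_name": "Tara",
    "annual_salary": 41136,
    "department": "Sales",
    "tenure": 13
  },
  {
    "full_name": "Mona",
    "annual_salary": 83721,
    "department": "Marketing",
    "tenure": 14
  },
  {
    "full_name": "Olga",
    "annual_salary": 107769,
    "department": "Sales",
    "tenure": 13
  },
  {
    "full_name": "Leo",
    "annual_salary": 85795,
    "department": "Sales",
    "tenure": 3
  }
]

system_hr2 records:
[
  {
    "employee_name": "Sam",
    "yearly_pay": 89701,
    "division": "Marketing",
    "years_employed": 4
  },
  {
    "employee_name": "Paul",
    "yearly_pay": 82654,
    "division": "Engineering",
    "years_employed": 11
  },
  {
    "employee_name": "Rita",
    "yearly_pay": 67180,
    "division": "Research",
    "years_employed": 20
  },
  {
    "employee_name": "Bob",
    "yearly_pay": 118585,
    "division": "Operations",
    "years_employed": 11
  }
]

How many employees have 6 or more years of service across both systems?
8

Reconcile schemas: "tenure" (system_hr1) = "years_employed" (system_hr2) = years of service

From system_hr1: 5 employees with >= 6 years
From system_hr2: 3 employees with >= 6 years

Total: 5 + 3 = 8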